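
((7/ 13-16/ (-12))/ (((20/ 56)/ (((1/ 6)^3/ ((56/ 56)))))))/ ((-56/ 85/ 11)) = -13651/ 33696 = -0.41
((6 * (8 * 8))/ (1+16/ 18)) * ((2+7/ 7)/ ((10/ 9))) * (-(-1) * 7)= 326592/ 85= 3842.26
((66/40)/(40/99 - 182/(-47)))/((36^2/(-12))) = -5687/1591840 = -0.00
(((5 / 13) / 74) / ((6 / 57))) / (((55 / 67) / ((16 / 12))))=1273 / 15873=0.08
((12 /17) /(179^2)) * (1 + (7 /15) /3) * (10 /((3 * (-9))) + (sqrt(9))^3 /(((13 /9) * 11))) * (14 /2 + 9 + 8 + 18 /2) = 82096 /73534095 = 0.00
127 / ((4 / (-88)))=-2794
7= 7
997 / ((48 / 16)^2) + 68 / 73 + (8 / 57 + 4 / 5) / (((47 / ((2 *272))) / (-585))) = -3670088467 / 586701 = -6255.47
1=1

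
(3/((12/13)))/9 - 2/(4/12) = -5.64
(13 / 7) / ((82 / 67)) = 871 / 574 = 1.52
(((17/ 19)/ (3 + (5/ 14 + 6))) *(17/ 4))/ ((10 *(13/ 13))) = 2023/ 49780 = 0.04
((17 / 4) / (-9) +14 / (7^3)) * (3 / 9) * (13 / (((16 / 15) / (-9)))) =49465 / 3136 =15.77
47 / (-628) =-47 / 628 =-0.07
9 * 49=441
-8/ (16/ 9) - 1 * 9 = -27/ 2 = -13.50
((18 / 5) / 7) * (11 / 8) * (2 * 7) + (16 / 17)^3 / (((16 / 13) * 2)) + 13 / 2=411186 / 24565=16.74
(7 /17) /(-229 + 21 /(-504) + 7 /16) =-336 /186541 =-0.00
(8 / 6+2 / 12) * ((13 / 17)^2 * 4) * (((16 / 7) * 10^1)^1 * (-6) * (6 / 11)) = -5840640 / 22253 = -262.47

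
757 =757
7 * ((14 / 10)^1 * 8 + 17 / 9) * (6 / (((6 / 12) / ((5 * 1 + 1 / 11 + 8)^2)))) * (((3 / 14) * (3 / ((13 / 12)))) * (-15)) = -2638116864 / 1573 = -1677124.52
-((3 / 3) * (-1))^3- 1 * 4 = -3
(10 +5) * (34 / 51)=10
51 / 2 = 25.50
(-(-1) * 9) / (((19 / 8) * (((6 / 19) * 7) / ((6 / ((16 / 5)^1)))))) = 45 / 14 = 3.21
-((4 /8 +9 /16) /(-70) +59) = -66063 /1120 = -58.98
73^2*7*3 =111909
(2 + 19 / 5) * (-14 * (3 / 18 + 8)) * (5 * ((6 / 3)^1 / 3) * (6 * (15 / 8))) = -49735 / 2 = -24867.50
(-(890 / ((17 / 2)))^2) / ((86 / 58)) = -91883600 / 12427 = -7393.87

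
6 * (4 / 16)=3 / 2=1.50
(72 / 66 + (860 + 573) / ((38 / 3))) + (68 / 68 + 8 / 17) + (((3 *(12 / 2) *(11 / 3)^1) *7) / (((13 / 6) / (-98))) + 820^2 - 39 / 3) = 60194066245 / 92378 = 651606.08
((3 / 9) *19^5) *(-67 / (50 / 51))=-2820276761 / 50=-56405535.22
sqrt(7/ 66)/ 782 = sqrt(462)/ 51612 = 0.00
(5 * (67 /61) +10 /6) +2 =1676 /183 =9.16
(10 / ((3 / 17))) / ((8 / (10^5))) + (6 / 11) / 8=93500009 / 132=708333.40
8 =8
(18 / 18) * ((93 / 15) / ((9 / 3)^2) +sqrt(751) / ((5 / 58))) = 31 / 45 +58 * sqrt(751) / 5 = 318.58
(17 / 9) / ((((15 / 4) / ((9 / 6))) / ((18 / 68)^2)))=9 / 170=0.05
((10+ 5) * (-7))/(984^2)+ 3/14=483883/2259264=0.21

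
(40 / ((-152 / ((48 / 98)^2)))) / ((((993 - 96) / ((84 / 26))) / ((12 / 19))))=-69120 / 481300001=-0.00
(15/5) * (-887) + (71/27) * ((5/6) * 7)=-428597/162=-2645.66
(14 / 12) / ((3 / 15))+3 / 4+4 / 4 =91 / 12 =7.58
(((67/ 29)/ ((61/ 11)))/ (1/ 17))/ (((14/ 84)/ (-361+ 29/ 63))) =-569167412/ 37149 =-15321.20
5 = 5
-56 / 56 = -1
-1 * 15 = -15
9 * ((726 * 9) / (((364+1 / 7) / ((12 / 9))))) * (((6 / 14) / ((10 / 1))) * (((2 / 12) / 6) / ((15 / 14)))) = 15246 / 63725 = 0.24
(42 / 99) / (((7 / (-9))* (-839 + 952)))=-6 / 1243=-0.00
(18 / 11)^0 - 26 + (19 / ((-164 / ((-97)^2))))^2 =31958398041 / 26896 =1188221.22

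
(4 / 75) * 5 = 4 / 15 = 0.27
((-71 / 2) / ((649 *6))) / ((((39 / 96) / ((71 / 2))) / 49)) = -988036 / 25311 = -39.04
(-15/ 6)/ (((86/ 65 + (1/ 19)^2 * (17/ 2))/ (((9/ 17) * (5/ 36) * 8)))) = -1173250/ 1074349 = -1.09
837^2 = 700569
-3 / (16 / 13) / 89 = -39 / 1424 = -0.03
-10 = -10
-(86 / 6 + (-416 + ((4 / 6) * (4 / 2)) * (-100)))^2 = -286225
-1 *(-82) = 82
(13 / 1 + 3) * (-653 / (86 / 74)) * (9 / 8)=-434898 / 43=-10113.91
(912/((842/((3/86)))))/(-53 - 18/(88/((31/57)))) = -571824/803791303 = -0.00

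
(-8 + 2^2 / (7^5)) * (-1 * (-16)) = -2151232 / 16807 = -128.00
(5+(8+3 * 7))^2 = 1156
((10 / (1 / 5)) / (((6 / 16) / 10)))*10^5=400000000 / 3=133333333.33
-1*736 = -736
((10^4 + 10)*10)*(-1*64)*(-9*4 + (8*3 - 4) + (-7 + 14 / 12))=419619200 / 3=139873066.67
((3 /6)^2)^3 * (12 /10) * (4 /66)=1 /880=0.00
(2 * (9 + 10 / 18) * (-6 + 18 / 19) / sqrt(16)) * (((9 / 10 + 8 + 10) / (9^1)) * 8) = -405.56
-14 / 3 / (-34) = 7 / 51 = 0.14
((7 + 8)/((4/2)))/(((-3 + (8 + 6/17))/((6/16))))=765/1456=0.53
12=12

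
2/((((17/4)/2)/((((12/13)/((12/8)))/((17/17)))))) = 128/221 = 0.58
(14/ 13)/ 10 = 7/ 65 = 0.11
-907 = -907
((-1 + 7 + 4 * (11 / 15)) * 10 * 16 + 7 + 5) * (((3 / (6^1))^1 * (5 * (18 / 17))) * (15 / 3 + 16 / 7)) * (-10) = -1945800 / 7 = -277971.43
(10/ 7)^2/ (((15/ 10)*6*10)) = 10/ 441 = 0.02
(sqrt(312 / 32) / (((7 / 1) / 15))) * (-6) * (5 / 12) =-75 * sqrt(39) / 28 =-16.73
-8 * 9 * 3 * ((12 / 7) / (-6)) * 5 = 2160 / 7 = 308.57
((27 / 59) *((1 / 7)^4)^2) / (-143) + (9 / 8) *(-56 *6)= -378.00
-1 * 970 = -970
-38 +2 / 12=-227 / 6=-37.83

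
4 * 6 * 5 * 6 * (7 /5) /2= 504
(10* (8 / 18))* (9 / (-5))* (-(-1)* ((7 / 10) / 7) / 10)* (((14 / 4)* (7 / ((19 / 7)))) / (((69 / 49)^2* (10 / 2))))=-823543 / 11307375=-0.07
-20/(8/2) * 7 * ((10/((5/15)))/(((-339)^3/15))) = 0.00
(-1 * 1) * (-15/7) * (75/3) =375/7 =53.57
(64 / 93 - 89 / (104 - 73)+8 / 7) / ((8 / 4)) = -677 / 1302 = -0.52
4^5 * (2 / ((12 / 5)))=2560 / 3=853.33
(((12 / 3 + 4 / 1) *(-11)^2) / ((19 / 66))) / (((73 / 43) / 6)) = 16483104 / 1387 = 11884.00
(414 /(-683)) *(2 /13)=-828 /8879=-0.09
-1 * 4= -4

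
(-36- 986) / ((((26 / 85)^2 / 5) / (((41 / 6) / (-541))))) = 756854875 / 1097148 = 689.84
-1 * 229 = -229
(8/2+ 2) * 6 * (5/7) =180/7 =25.71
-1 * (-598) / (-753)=-598 / 753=-0.79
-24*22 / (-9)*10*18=10560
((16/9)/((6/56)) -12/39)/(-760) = -1429/66690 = -0.02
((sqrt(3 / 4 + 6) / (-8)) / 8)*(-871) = 2613*sqrt(3) / 128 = 35.36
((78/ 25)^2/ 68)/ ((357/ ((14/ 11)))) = 1014/ 1986875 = 0.00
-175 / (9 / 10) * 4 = -7000 / 9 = -777.78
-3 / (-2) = 3 / 2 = 1.50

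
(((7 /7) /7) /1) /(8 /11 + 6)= 11 /518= 0.02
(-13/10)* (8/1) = -52/5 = -10.40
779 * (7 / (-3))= -5453 / 3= -1817.67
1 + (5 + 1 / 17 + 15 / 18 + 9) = 1621 / 102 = 15.89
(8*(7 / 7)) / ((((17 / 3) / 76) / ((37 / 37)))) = 1824 / 17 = 107.29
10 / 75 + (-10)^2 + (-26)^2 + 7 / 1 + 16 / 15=3921 / 5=784.20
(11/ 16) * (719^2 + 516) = 5692247/ 16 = 355765.44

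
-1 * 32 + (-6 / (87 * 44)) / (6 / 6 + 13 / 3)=-32.00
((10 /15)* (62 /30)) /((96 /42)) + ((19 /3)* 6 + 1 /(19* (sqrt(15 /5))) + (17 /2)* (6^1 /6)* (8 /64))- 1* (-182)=sqrt(3) /57 + 159599 /720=221.70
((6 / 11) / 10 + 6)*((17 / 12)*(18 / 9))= 1887 / 110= 17.15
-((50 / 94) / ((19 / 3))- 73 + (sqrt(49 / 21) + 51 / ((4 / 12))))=-71515 / 893- sqrt(21) / 3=-81.61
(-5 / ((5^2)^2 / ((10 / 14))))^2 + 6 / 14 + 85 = 2616251 / 30625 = 85.43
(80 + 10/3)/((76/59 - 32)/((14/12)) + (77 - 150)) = -103250/123063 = -0.84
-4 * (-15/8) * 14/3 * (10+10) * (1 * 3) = 2100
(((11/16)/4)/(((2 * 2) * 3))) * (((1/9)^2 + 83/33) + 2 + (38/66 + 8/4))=6329/62208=0.10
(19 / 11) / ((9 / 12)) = 76 / 33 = 2.30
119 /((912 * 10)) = 119 /9120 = 0.01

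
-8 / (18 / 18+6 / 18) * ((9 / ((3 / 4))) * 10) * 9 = -6480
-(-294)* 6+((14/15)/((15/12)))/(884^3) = 11424222482407/6476316600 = 1764.00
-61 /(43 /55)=-3355 /43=-78.02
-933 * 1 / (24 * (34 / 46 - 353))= 7153 / 64816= 0.11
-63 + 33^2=1026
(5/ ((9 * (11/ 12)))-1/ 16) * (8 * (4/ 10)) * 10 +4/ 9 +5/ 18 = 3587/ 198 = 18.12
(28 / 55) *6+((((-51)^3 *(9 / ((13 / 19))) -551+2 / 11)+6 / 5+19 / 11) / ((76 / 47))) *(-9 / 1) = 505161087 / 52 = 9714636.29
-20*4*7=-560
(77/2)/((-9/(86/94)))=-3.91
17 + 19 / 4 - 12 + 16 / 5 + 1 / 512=33157 / 2560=12.95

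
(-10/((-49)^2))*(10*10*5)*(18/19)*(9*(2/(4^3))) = -0.55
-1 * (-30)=30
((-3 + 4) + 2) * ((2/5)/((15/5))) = 2/5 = 0.40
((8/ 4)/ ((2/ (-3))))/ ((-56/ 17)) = 51/ 56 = 0.91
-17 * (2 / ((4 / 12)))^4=-22032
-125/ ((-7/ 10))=1250/ 7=178.57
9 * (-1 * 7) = -63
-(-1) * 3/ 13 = 3/ 13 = 0.23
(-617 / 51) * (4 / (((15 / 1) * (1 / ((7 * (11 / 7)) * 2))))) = -54296 / 765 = -70.98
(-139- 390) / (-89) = 529 / 89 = 5.94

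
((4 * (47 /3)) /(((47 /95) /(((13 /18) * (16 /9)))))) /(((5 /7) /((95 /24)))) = 901.26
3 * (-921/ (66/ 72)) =-3014.18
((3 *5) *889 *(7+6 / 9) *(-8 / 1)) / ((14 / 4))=-233680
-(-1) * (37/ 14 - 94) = -1279/ 14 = -91.36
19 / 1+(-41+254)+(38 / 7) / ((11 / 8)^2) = 198936 / 847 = 234.87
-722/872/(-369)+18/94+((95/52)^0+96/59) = 1258470397/446131332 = 2.82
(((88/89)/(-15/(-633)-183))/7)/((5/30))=-6963/1503299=-0.00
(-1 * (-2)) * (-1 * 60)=-120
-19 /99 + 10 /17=667 /1683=0.40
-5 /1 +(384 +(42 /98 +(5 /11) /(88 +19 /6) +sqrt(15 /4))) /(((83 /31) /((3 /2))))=93 * sqrt(15) /332 +1470893231 /6991754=211.46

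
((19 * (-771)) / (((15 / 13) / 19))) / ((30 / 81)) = -32564727 / 50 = -651294.54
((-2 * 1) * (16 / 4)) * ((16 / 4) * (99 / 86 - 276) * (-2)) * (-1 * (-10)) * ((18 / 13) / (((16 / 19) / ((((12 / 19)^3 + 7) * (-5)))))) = 2116310430600 / 201799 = 10487219.61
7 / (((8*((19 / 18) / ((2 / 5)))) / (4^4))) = 8064 / 95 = 84.88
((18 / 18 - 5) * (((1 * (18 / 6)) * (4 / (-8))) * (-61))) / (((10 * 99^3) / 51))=-1037 / 539055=-0.00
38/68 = 19/34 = 0.56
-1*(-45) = 45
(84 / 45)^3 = 21952 / 3375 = 6.50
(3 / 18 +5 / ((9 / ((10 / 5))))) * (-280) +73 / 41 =-356.00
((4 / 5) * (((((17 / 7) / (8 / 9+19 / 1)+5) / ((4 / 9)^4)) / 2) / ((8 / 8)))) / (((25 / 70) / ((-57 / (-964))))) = 1200092193 / 138044800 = 8.69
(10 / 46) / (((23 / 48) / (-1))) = -240 / 529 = -0.45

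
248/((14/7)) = 124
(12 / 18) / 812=1 / 1218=0.00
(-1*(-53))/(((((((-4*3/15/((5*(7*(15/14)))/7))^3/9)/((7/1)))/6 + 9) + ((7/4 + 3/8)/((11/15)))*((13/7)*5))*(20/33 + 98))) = 767004820312500/51240162969017417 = 0.01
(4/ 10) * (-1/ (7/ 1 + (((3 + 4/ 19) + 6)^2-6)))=-361/ 77465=-0.00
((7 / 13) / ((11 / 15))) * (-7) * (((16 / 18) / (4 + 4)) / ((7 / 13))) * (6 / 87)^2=-140 / 27753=-0.01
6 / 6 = 1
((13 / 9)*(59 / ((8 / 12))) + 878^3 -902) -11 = 676835366.83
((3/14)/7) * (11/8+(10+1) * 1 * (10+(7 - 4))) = 495/112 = 4.42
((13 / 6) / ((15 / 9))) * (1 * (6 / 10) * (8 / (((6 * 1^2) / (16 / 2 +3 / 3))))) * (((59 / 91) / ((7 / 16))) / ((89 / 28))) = 67968 / 15575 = 4.36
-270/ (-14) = 135/ 7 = 19.29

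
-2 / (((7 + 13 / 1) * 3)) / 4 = -1 / 120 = -0.01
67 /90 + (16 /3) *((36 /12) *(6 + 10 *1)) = 23107 /90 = 256.74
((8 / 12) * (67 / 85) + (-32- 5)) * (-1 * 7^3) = 3190243 / 255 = 12510.76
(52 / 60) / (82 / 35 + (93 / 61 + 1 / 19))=105469 / 477054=0.22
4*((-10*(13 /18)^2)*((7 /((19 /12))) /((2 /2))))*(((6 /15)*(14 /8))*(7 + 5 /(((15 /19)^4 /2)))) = -10981169108 /5194125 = -2114.15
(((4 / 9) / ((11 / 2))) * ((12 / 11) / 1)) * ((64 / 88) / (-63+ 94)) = 256 / 123783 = 0.00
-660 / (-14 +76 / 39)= 2574 / 47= 54.77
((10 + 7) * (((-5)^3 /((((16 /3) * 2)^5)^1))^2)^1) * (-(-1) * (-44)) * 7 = -1207736578125 /281474976710656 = -0.00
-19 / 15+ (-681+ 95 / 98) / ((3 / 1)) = -335077 / 1470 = -227.94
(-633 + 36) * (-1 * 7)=4179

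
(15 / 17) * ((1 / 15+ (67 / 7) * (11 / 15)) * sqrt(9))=2232 / 119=18.76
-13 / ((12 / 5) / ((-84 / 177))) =455 / 177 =2.57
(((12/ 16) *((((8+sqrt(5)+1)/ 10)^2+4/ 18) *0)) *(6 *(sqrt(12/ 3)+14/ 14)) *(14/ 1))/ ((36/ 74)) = 0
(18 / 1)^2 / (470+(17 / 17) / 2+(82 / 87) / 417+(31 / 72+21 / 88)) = 517193424 / 752119681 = 0.69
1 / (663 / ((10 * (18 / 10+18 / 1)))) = 66 / 221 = 0.30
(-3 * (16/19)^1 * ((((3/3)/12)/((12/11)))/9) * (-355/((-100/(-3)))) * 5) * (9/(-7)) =-781/532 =-1.47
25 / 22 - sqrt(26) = 25 / 22 - sqrt(26) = -3.96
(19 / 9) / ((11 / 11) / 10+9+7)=190 / 1449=0.13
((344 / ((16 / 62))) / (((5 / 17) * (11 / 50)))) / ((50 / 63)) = 1427643 / 55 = 25957.15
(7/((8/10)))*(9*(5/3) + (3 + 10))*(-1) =-245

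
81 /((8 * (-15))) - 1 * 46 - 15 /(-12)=-1817 /40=-45.42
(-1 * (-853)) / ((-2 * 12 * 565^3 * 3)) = -853 / 12986073000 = -0.00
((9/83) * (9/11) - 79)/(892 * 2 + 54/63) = -252161/5703511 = -0.04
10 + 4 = 14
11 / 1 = 11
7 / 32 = 0.22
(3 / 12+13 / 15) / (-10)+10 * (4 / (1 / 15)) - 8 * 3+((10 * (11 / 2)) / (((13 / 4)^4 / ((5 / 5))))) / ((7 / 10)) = 69165856091 / 119956200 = 576.59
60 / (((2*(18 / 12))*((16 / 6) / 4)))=30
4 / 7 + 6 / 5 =1.77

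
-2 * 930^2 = -1729800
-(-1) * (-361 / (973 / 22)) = -7942 / 973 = -8.16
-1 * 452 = -452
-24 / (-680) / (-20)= -3 / 1700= -0.00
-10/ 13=-0.77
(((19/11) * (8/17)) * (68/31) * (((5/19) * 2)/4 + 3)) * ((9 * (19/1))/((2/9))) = 4296.56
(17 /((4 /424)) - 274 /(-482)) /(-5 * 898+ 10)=-434419 /1079680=-0.40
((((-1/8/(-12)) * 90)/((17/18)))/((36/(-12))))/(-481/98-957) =2205/6410156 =0.00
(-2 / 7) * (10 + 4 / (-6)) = -8 / 3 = -2.67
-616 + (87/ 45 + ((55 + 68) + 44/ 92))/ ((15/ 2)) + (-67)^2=20129309/ 5175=3889.72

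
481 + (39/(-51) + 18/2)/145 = 237161/493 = 481.06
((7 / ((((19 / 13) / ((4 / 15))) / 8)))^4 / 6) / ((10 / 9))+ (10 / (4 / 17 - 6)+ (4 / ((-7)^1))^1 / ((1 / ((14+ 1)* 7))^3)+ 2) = -355532485353972809 / 538795884375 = -659864.89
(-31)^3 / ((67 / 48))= -1429968 / 67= -21342.81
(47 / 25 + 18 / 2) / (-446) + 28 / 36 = 37801 / 50175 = 0.75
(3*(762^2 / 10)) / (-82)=-2124.31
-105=-105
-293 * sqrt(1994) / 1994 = -6.56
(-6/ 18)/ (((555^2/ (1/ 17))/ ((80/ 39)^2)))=-256/ 955752291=-0.00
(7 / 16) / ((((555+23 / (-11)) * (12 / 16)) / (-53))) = -4081 / 72984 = -0.06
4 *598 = 2392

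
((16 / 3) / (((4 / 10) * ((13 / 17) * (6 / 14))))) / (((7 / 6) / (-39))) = -1360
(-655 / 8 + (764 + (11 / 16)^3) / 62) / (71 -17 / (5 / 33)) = 88308225 / 52314112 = 1.69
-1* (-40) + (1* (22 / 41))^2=67724 / 1681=40.29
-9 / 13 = -0.69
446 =446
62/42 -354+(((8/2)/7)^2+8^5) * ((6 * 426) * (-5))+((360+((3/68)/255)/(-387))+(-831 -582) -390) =-418781008.59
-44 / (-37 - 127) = 11 / 41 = 0.27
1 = 1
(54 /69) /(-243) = -0.00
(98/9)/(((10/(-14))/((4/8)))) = -343/45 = -7.62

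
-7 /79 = -0.09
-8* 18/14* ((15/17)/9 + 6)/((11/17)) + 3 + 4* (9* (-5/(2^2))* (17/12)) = -48567/308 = -157.69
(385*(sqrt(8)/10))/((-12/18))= -231*sqrt(2)/2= -163.34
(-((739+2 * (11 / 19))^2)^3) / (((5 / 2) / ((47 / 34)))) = -363551313864215149056367823 / 3998899885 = -90912832108627582.97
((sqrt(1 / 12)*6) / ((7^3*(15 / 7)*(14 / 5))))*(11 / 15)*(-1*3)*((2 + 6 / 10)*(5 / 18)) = -143*sqrt(3) / 185220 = -0.00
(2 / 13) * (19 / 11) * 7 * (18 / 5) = 4788 / 715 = 6.70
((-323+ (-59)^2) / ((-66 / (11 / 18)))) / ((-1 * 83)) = 1579 / 4482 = 0.35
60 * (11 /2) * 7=2310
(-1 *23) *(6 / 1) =-138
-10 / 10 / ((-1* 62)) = 1 / 62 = 0.02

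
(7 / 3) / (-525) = -1 / 225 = -0.00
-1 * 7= -7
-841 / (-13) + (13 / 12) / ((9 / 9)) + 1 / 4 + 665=28510 / 39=731.03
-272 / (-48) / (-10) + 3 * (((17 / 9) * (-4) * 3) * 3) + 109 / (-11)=-70777 / 330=-214.48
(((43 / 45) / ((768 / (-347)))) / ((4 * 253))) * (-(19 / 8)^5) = 36945873179 / 1146051624960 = 0.03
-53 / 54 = -0.98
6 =6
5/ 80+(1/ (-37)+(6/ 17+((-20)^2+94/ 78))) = 157623859/ 392496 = 401.59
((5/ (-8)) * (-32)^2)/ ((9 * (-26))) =320/ 117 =2.74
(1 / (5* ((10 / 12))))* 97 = 582 / 25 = 23.28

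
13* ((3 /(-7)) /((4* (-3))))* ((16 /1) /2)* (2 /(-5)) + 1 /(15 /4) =-128 /105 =-1.22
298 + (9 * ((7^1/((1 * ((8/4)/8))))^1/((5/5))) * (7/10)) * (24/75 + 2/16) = 188249/500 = 376.50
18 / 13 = 1.38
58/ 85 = 0.68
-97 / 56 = -1.73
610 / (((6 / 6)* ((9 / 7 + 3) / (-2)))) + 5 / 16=-284.35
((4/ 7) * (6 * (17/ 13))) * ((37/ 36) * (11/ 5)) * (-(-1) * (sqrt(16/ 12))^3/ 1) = 110704 * sqrt(3)/ 12285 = 15.61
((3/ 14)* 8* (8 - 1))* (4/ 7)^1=48/ 7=6.86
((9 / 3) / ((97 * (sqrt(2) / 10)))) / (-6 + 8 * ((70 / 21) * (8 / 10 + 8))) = 45 * sqrt(2) / 66542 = 0.00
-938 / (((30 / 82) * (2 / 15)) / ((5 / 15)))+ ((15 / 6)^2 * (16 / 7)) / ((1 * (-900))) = -403810 / 63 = -6409.68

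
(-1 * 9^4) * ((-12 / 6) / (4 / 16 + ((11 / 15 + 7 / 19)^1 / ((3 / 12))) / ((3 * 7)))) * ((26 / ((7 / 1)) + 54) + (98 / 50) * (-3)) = 81416288808 / 55045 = 1479086.00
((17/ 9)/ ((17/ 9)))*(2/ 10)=1/ 5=0.20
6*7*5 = 210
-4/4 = -1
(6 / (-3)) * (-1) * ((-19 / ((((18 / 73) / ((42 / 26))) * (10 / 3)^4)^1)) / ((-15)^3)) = 0.00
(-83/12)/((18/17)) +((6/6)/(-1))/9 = -1435/216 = -6.64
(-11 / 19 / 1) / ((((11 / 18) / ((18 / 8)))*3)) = -27 / 38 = -0.71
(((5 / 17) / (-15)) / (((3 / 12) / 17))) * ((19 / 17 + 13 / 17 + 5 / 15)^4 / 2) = -326094722 / 20295603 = -16.07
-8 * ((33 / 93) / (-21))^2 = -968 / 423801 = -0.00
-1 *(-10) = 10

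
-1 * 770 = -770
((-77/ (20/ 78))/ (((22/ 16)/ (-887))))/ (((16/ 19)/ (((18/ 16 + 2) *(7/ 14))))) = 359442.89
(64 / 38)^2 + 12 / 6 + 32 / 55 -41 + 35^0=-686618 / 19855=-34.58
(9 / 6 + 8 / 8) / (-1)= -5 / 2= -2.50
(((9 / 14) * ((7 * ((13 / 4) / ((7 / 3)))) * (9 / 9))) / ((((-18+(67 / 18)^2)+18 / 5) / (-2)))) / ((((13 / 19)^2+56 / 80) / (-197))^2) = 71896706412979500 / 109917273109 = 654098.34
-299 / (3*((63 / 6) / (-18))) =1196 / 7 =170.86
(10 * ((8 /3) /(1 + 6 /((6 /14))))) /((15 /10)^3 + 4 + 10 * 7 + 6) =128 /6003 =0.02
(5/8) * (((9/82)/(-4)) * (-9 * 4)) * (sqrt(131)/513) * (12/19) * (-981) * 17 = -145.08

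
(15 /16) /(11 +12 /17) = 255 /3184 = 0.08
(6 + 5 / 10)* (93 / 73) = 1209 / 146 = 8.28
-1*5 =-5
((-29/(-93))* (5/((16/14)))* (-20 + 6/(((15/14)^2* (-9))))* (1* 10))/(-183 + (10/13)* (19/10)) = 9165247/5925960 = 1.55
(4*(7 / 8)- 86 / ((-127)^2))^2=12708278361 / 1040578564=12.21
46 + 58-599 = -495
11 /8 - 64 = -501 /8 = -62.62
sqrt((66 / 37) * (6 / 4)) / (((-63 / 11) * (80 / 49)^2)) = -0.11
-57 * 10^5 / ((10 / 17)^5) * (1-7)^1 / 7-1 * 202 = 485589680 / 7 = 69369954.29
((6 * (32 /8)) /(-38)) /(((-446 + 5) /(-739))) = -2956 /2793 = -1.06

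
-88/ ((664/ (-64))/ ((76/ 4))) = 161.16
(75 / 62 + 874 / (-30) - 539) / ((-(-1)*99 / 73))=-38488447 / 92070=-418.03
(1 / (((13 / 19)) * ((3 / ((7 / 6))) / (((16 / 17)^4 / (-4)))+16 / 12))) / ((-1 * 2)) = 1634304 / 26333983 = 0.06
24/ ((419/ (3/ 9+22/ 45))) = 296/ 6285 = 0.05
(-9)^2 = 81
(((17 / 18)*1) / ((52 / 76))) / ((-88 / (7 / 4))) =-2261 / 82368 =-0.03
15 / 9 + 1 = 2.67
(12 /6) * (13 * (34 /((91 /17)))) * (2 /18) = 1156 /63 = 18.35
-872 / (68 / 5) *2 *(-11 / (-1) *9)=-215820 / 17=-12695.29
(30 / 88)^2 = 225 / 1936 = 0.12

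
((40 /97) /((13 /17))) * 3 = 2040 /1261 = 1.62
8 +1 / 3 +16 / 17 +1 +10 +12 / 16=4289 / 204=21.02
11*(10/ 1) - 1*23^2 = -419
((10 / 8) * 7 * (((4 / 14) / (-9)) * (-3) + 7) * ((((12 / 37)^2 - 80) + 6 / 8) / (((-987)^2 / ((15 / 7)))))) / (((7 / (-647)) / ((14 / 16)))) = 1044519274775 / 1194939075456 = 0.87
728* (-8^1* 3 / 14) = -1248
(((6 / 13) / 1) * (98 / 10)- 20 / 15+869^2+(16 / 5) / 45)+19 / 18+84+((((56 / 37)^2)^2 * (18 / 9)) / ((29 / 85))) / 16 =80044399695409723 / 105983804550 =755251.24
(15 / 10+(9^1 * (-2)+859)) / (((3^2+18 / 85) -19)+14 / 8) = -286450 / 2733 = -104.81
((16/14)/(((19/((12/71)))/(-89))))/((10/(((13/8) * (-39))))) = 270738/47215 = 5.73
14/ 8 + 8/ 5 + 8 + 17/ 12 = 383/ 30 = 12.77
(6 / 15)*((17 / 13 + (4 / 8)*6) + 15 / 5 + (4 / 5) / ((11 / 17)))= 12218 / 3575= 3.42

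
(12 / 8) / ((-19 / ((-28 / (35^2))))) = 6 / 3325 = 0.00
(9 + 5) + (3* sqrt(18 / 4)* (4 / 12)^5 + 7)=sqrt(2) / 54 + 21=21.03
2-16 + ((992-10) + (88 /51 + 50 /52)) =1287131 /1326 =970.69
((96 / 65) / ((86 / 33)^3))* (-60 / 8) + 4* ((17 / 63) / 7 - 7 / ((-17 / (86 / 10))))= 530525995694 / 38744158635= 13.69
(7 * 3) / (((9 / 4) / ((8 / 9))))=224 / 27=8.30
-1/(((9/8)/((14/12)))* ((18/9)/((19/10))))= -133/135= -0.99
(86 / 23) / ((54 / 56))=2408 / 621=3.88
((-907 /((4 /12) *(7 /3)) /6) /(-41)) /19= 2721 /10906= 0.25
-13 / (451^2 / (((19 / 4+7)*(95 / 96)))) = -58045 / 78105984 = -0.00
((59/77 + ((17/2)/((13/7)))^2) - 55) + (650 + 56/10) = 161963561/260260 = 622.31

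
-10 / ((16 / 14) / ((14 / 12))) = -245 / 24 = -10.21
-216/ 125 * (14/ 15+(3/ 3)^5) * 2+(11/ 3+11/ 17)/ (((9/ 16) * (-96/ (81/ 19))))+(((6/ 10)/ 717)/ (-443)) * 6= -150091265696/ 21373919375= -7.02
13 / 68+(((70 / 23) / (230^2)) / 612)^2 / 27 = 0.19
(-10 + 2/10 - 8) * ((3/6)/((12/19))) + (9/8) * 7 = -373/60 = -6.22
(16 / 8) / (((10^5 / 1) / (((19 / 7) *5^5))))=19 / 112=0.17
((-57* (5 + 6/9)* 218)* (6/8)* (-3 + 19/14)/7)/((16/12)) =7287849/784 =9295.73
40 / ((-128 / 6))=-15 / 8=-1.88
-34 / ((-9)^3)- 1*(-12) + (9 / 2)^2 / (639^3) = 12572697689 / 1043668476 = 12.05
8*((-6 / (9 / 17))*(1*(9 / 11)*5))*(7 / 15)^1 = -1904 / 11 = -173.09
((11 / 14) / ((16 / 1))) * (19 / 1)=209 / 224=0.93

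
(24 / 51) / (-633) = -8 / 10761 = -0.00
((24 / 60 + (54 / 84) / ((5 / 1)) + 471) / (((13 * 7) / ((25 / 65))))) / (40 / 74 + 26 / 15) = 1409145 / 1607788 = 0.88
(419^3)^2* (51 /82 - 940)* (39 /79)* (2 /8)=-16255600021149467860011 /25912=-627338685595456462.64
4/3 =1.33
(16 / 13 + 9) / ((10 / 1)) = 133 / 130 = 1.02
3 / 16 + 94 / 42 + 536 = 180911 / 336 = 538.43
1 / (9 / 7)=7 / 9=0.78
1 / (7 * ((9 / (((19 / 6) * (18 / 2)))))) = 19 / 42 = 0.45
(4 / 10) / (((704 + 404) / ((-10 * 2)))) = -2 / 277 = -0.01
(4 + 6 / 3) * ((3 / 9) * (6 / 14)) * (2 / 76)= 0.02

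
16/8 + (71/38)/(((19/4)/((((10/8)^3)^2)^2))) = 23390559351/3028287488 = 7.72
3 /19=0.16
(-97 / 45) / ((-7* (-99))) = -97 / 31185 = -0.00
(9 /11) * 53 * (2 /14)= 477 /77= 6.19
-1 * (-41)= 41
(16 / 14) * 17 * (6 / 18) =136 / 21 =6.48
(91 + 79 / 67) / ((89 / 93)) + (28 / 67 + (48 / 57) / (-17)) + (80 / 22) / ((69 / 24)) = 47732619796 / 487290397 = 97.96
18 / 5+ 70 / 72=823 / 180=4.57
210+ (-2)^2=214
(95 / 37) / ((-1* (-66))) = 95 / 2442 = 0.04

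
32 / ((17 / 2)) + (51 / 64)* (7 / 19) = 83893 / 20672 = 4.06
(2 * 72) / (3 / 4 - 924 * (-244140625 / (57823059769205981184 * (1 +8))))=567717314097658724352 / 2956861012634290231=192.00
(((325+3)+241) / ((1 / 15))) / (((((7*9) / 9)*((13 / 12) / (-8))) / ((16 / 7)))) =-13109760 / 637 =-20580.47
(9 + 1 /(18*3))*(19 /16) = 9253 /864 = 10.71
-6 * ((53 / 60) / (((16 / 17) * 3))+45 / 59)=-182759 / 28320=-6.45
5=5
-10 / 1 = -10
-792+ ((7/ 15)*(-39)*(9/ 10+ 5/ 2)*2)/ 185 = -3666094/ 4625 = -792.67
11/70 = 0.16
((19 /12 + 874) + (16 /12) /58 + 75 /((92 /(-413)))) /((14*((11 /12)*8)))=539191 /102718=5.25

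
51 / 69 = 17 / 23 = 0.74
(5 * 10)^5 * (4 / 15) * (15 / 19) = 65789473.68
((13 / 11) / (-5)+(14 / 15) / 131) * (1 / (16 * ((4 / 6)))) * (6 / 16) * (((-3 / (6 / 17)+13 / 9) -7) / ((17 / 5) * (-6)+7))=-113965 / 13481472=-0.01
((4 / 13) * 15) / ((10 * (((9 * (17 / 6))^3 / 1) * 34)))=8 / 9771957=0.00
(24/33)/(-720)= -1/990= -0.00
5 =5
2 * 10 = 20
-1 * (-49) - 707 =-658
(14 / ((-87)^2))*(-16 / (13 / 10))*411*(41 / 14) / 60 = -0.46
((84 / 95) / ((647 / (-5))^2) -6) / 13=-0.46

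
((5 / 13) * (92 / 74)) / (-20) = -23 / 962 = -0.02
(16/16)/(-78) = -1/78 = -0.01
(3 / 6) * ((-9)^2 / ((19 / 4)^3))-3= -17985 / 6859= -2.62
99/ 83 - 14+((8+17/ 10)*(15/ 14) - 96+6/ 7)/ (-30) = -33141/ 3320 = -9.98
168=168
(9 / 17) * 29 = 261 / 17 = 15.35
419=419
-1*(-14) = 14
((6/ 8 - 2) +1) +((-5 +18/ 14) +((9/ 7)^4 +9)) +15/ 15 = 84211/ 9604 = 8.77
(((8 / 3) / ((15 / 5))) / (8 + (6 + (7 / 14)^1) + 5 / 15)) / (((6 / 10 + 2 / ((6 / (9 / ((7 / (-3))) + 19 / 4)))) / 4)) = 8960 / 33553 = 0.27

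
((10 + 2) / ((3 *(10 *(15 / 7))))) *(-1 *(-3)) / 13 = 14 / 325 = 0.04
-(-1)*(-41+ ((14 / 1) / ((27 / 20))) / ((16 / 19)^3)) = -326719 / 13824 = -23.63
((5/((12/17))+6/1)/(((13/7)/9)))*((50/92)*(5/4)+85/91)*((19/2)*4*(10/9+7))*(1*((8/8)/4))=1960919795/248768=7882.52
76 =76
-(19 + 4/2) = -21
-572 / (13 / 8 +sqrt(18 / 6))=59488 / 23-36608*sqrt(3) / 23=-170.39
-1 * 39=-39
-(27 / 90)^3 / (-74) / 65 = 27 / 4810000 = 0.00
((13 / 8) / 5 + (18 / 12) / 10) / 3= 19 / 120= 0.16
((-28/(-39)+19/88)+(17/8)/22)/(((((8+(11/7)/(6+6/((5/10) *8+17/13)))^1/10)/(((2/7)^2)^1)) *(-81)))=-263630/208680381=-0.00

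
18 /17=1.06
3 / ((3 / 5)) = 5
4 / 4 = 1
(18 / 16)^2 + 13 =913 / 64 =14.27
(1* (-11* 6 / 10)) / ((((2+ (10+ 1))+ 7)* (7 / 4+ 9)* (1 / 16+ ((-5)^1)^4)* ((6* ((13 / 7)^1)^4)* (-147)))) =4312 / 921184359225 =0.00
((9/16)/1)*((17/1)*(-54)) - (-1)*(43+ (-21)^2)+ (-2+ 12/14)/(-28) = -12675/392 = -32.33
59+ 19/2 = 137/2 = 68.50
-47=-47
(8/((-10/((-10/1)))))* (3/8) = 3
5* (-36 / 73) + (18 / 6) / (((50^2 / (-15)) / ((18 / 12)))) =-181971 / 73000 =-2.49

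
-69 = -69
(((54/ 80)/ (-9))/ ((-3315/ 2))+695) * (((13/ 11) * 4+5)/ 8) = 1643466607/ 1944800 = 845.06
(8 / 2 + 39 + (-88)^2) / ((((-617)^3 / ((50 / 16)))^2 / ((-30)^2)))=1095046875 / 882736260944364304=0.00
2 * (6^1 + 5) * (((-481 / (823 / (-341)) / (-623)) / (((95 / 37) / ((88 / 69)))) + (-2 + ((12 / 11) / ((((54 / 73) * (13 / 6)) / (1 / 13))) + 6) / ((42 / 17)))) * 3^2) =10903888416346 / 189332874185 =57.59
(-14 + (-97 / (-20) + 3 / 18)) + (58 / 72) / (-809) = -654149 / 72810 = -8.98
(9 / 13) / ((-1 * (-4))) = 9 / 52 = 0.17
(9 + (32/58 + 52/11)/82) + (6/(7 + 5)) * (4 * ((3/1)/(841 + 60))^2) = 96241679375/10617545279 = 9.06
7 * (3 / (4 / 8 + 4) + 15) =329 / 3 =109.67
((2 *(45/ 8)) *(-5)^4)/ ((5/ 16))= 22500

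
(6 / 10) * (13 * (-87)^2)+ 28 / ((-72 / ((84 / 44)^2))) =71434507 / 1210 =59036.78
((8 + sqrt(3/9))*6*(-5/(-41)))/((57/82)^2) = 1640*sqrt(3)/3249 + 13120/1083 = 12.99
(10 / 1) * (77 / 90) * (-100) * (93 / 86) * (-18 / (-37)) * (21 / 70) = -135.03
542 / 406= 271 / 203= 1.33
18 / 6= 3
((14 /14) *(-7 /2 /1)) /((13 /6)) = -21 /13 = -1.62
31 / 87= 0.36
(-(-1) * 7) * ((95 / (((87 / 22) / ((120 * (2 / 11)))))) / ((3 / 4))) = 425600 / 87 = 4891.95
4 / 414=2 / 207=0.01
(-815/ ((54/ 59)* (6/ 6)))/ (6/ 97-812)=4664245/ 4252932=1.10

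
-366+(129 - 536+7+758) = -8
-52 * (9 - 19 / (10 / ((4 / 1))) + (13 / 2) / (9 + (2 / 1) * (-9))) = -1586 / 45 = -35.24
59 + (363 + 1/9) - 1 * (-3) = 3826/9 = 425.11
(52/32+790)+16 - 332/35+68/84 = 671117/840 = 798.95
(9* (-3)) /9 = -3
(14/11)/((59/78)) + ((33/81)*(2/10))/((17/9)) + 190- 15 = 29247224/165495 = 176.73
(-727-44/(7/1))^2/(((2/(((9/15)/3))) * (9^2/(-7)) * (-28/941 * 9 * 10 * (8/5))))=2754797261/2540160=1084.50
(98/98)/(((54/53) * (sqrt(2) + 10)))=265/2646 - 53 * sqrt(2)/5292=0.09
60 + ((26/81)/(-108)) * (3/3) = 262427/4374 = 60.00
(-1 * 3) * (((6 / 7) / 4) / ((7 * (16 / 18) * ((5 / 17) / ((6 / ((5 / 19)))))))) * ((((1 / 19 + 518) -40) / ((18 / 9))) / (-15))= 12507291 / 98000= 127.63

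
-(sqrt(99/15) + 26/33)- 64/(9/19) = -13454/99- sqrt(165)/5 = -138.47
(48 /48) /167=1 /167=0.01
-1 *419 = -419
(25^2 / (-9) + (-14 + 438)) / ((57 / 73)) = 232943 / 513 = 454.08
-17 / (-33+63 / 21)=17 / 30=0.57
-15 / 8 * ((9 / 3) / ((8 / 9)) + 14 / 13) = -6945 / 832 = -8.35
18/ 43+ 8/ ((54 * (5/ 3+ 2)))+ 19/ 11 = 2.19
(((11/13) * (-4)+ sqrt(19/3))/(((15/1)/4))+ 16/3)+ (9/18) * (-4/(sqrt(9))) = 4 * sqrt(57)/45+ 734/195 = 4.44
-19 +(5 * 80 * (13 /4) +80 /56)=8977 /7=1282.43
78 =78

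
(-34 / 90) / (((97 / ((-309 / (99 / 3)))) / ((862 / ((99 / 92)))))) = 138861304 / 4753485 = 29.21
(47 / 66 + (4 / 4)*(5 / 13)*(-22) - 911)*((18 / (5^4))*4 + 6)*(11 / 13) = -38626063 / 8125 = -4753.98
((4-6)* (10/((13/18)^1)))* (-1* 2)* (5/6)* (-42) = -25200/13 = -1938.46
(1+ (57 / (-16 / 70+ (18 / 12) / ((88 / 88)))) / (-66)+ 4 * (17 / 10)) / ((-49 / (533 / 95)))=-0.82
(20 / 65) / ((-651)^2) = 4 / 5509413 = 0.00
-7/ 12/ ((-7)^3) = 1/ 588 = 0.00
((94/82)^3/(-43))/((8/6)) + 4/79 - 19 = -17770660815/936498548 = -18.98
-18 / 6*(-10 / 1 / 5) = 6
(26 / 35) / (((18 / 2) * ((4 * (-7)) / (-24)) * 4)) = 13 / 735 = 0.02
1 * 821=821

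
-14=-14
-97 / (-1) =97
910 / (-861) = -130 / 123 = -1.06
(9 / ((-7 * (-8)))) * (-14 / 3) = -3 / 4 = -0.75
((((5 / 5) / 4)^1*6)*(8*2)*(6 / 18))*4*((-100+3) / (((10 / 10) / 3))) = -9312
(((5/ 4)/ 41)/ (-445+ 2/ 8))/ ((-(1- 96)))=-1/ 1385841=-0.00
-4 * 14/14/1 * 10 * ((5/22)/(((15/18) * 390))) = -4/143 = -0.03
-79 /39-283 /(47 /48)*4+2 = -2119151 /1833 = -1156.11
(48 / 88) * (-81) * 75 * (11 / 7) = -36450 / 7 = -5207.14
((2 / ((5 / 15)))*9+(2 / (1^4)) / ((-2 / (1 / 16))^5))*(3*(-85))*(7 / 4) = -1617155848455 / 67108864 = -24097.50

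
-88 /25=-3.52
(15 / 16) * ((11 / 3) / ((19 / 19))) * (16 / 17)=55 / 17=3.24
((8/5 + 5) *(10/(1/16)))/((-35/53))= -55968/35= -1599.09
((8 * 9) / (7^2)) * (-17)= -1224 / 49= -24.98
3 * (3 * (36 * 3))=972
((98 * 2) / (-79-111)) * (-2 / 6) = 98 / 285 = 0.34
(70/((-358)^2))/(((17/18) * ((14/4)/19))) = 1710/544697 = 0.00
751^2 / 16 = 564001 / 16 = 35250.06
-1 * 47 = -47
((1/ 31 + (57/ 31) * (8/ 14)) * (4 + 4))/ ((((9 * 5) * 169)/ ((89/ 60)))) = 8366/ 4950855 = 0.00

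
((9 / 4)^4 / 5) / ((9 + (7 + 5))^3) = 243 / 439040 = 0.00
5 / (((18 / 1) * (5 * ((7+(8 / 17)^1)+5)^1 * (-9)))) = -17 / 34344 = -0.00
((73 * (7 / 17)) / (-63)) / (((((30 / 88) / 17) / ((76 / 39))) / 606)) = -49310624 / 1755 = -28097.22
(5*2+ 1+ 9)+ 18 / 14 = 149 / 7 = 21.29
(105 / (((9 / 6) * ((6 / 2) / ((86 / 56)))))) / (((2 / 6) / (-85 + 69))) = -1720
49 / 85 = 0.58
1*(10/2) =5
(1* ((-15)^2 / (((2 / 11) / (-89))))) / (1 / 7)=-1541925 / 2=-770962.50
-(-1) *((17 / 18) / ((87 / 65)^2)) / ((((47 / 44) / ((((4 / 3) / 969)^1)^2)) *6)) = 0.00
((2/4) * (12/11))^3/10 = 108/6655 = 0.02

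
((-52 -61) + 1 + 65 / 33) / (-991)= 3631 / 32703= 0.11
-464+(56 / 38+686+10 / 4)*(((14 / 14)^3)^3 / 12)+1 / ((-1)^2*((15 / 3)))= -926369 / 2280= -406.30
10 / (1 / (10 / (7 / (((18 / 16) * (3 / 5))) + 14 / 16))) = 21600 / 2429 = 8.89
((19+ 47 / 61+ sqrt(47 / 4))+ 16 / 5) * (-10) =-14012 / 61 - 5 * sqrt(47) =-263.98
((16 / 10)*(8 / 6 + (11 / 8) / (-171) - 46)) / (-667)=12223 / 114057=0.11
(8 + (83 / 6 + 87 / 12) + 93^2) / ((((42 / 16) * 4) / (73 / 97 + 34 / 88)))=46019087 / 48888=941.32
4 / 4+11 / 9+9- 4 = 65 / 9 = 7.22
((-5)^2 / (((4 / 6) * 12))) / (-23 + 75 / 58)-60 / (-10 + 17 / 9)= 2666515 / 367628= 7.25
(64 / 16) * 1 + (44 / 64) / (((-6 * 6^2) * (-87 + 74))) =179723 / 44928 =4.00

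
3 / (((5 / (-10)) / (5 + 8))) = -78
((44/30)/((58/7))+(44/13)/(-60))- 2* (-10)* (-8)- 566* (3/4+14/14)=-13010791/11310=-1150.38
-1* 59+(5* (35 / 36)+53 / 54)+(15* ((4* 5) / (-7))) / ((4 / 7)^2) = -4979 / 27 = -184.41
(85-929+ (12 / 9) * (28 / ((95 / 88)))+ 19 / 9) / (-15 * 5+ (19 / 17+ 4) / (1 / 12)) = 11734199 / 197505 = 59.41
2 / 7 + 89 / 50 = 723 / 350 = 2.07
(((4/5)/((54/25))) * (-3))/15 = -2/27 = -0.07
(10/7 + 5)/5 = 9/7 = 1.29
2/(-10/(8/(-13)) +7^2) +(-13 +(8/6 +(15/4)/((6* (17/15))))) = -393457/35496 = -11.08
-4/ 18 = -0.22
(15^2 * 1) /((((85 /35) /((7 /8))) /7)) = 77175 /136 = 567.46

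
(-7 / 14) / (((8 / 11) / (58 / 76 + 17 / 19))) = -1.14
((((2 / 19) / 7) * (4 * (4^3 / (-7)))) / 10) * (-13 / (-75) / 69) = -3328 / 24089625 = -0.00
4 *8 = 32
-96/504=-4/21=-0.19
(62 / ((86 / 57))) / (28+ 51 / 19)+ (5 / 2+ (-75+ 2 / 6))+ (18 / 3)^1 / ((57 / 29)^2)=-1253853121 / 18099818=-69.27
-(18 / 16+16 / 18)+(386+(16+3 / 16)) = 57625 / 144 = 400.17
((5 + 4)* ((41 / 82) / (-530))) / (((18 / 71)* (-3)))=71 / 6360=0.01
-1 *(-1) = 1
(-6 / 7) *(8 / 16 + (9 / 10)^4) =-34683 / 35000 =-0.99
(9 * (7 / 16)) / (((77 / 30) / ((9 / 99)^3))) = 135 / 117128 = 0.00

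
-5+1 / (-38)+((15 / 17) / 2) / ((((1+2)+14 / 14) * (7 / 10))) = -44033 / 9044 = -4.87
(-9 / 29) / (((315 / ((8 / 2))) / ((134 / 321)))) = -536 / 325815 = -0.00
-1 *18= -18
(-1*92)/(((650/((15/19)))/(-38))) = 276/65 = 4.25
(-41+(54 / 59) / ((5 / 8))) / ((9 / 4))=-46652 / 2655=-17.57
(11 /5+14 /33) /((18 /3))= 433 /990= 0.44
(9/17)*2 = 18/17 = 1.06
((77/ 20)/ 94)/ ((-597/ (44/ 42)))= -121/ 1683540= -0.00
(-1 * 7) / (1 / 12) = -84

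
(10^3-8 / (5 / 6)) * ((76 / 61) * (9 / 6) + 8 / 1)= 2981104 / 305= 9774.11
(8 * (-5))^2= 1600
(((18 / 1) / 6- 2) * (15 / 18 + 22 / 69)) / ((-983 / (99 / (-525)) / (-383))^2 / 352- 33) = -1490095026288 / 41997940938553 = -0.04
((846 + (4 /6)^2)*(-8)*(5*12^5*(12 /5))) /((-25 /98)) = 1981536141312 /25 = 79261445652.48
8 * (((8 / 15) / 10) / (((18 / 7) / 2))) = 224 / 675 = 0.33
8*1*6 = 48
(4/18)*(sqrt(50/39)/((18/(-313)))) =-1565*sqrt(78)/3159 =-4.38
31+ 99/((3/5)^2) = 306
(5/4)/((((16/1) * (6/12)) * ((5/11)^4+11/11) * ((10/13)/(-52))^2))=418161601/610640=684.79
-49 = -49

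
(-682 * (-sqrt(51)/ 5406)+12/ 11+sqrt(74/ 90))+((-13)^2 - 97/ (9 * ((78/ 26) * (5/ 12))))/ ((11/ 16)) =341 * sqrt(51)/ 2703+sqrt(185)/ 15+116012/ 495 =236.18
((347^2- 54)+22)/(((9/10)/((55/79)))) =66207350/711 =93118.64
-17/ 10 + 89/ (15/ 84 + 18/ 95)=26413/ 110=240.12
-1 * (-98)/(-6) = -49/3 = -16.33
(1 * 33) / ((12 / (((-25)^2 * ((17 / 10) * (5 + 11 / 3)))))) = 303875 / 12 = 25322.92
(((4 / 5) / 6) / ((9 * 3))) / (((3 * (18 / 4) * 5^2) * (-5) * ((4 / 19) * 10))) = -19 / 13668750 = -0.00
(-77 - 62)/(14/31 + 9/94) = -405046/1595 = -253.95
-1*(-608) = 608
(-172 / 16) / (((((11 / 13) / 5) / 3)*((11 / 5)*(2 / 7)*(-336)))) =13975 / 15488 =0.90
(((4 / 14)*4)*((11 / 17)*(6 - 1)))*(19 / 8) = 1045 / 119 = 8.78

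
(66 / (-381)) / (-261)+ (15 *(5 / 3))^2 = 20716897 / 33147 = 625.00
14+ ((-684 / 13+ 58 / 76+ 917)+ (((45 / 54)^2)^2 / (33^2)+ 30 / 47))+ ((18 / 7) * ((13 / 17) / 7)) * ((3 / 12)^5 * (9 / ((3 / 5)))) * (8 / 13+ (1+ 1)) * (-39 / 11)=11300618657769989 / 12845285316864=879.75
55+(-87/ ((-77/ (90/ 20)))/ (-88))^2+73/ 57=589205652505/ 10468432128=56.28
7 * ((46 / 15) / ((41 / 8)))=2576 / 615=4.19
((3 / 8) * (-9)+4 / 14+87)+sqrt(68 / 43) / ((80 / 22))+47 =11 * sqrt(731) / 860+7331 / 56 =131.26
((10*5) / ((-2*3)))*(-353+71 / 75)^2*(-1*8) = 5577369728 / 675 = 8262769.97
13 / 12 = 1.08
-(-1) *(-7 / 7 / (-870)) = 1 / 870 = 0.00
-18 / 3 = -6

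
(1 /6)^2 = 0.03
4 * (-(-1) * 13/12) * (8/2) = 52/3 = 17.33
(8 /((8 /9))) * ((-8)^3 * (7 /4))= -8064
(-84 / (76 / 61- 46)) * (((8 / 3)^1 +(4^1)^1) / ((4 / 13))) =122 / 3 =40.67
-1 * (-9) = 9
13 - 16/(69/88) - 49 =-3892/69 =-56.41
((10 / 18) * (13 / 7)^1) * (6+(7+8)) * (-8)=-520 / 3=-173.33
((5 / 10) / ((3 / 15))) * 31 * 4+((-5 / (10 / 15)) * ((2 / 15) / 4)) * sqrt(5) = 310-sqrt(5) / 4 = 309.44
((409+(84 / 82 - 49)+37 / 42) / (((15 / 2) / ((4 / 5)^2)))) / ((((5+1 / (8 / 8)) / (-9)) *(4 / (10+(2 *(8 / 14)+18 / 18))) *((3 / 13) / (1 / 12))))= -137727421 / 2712150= -50.78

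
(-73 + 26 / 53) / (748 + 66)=-3843 / 43142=-0.09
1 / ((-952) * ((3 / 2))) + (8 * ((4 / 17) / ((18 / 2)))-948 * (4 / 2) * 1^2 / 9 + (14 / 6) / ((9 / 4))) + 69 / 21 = -206.14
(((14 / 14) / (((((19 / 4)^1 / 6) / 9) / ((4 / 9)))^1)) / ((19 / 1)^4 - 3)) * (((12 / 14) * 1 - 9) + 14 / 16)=-2442 / 8666147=-0.00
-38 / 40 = -19 / 20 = -0.95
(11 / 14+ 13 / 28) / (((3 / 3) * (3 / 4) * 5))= 1 / 3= 0.33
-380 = -380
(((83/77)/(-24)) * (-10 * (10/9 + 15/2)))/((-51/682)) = -1994075/38556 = -51.72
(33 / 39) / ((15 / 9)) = 33 / 65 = 0.51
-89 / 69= -1.29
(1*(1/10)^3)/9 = 1/9000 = 0.00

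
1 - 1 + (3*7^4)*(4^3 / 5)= 92198.40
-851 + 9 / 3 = -848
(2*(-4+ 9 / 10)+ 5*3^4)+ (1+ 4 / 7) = 14013 / 35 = 400.37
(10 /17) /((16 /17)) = 5 /8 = 0.62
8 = 8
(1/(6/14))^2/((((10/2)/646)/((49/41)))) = 1551046/1845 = 840.68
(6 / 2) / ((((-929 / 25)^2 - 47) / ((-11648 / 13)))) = -840000 / 416833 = -2.02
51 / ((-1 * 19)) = -51 / 19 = -2.68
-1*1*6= -6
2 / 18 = 1 / 9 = 0.11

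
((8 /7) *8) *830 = 53120 /7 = 7588.57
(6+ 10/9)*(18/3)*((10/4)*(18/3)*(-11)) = -7040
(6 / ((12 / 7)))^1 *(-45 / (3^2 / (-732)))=12810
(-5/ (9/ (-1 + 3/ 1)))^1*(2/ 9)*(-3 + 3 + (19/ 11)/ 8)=-95/ 1782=-0.05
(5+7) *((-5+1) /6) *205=-1640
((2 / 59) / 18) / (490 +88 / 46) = 23 / 6007734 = 0.00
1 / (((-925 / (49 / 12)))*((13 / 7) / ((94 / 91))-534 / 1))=2303 / 277649850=0.00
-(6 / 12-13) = 25 / 2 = 12.50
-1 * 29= -29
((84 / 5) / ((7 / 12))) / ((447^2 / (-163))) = -2608 / 111005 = -0.02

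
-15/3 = -5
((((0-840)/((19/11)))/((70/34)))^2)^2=405705964916736/130321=3113128083.09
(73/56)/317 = 73/17752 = 0.00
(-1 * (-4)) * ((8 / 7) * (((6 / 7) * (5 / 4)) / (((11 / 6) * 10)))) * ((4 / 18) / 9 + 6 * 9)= 70016 / 4851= 14.43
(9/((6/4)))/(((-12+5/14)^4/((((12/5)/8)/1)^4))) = 1166886/441194850625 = 0.00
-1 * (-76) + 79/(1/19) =1577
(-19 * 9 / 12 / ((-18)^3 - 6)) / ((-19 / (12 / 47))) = -3 / 91462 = -0.00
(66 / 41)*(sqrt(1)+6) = 462 / 41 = 11.27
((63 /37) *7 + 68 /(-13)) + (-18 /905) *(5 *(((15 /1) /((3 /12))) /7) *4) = 1998019 /609427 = 3.28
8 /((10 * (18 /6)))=4 /15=0.27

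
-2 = -2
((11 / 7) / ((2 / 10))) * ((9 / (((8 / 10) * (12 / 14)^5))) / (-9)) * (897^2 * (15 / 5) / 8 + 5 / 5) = -6405104.27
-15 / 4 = -3.75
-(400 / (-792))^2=-2500 / 9801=-0.26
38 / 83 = 0.46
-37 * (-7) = 259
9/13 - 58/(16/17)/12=-5545/1248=-4.44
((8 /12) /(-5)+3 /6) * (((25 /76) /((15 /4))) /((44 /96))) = 4 /57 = 0.07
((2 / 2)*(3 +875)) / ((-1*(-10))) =439 / 5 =87.80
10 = 10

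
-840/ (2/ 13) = -5460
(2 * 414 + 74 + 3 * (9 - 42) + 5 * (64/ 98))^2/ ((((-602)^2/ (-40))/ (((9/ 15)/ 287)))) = -9364818294/ 62431971287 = -0.15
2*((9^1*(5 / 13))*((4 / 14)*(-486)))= -87480 / 91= -961.32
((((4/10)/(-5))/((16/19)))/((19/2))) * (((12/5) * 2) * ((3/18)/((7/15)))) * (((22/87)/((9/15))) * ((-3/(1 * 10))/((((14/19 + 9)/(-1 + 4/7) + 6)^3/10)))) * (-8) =32593968/878506024655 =0.00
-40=-40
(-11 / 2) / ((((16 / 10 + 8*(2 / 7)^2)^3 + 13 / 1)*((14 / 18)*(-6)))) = 0.05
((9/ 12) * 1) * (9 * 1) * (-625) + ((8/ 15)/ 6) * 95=-151571/ 36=-4210.31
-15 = -15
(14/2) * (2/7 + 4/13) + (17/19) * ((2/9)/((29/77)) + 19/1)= 1397759/64467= 21.68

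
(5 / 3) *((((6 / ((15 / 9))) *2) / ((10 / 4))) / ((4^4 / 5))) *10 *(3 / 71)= 45 / 1136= 0.04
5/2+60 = 125/2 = 62.50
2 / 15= 0.13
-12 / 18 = -2 / 3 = -0.67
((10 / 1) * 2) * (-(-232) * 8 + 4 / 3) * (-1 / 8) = -13930 / 3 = -4643.33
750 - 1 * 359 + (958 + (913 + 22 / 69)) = 156100 / 69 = 2262.32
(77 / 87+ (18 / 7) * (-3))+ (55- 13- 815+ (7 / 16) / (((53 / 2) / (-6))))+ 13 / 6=-33471749 / 43036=-777.76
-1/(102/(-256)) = 128/51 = 2.51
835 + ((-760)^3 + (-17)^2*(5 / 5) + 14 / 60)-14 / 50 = -65846231407 / 150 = -438974876.05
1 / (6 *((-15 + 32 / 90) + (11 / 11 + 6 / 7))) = -105 / 8056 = -0.01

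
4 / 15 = 0.27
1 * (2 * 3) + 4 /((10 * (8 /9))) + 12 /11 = 1659 /220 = 7.54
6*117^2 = 82134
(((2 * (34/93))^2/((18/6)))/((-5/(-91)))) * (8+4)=38.92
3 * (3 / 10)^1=9 / 10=0.90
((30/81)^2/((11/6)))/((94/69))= 2300/41877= 0.05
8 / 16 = 1 / 2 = 0.50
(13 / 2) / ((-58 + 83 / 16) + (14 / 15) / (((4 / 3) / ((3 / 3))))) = -520 / 4169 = -0.12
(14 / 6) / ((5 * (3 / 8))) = 56 / 45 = 1.24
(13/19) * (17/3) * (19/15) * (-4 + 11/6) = -2873/270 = -10.64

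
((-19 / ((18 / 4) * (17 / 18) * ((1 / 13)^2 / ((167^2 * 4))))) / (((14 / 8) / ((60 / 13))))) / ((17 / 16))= -423234539520 / 2023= -209211339.36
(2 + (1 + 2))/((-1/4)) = -20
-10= -10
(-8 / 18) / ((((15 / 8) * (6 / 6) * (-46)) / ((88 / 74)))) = 704 / 114885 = 0.01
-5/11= -0.45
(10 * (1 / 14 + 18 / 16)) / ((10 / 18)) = 603 / 28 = 21.54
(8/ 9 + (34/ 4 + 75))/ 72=1519/ 1296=1.17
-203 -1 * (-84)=-119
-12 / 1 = -12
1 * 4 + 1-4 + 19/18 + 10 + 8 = 20.06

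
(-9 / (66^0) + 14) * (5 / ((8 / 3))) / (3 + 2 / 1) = 15 / 8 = 1.88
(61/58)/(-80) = -61/4640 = -0.01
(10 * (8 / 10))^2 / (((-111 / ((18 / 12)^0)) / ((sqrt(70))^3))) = -4480 * sqrt(70) / 111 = -337.68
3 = 3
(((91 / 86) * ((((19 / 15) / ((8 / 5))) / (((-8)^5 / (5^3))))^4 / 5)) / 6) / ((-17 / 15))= -2895315185546875 / 1118464167268778250992615424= -0.00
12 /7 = 1.71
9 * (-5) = -45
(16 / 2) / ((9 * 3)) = 8 / 27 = 0.30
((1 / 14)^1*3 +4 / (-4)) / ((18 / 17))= -187 / 252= -0.74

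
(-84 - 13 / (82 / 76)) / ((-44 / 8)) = 716 / 41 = 17.46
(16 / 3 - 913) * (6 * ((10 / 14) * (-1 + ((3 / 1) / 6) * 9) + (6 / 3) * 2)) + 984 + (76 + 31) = -34308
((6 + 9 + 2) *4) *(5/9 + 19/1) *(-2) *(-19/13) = 454784/117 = 3887.04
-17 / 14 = -1.21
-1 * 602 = -602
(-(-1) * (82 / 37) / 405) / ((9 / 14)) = 1148 / 134865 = 0.01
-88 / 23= -3.83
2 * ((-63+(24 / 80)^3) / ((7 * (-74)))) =62973 / 259000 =0.24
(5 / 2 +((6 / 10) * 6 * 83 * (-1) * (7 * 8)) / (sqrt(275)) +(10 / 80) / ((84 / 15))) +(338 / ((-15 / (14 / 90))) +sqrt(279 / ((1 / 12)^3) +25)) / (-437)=-83664 * sqrt(11) / 275- sqrt(482137) / 437 +167190859 / 66074400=-1008.08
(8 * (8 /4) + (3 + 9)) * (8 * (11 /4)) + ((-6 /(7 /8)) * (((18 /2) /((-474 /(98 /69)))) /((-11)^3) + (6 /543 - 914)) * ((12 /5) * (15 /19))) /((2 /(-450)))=-155517265547542664 /58218793171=-2671255.40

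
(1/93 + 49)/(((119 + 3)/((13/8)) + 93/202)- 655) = -11969308/141515217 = -0.08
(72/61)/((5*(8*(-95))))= -9/28975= -0.00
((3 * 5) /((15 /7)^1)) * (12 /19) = 84 /19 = 4.42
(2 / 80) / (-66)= -1 / 2640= -0.00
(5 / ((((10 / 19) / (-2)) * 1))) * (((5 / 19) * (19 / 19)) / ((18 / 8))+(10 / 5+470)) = -80732 / 9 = -8970.22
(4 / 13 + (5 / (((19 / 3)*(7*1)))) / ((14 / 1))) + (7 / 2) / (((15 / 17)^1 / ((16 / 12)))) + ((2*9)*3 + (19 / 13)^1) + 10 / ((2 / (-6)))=33839453 / 1089270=31.07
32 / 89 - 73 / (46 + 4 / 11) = -55147 / 45390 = -1.21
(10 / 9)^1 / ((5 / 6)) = 4 / 3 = 1.33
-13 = -13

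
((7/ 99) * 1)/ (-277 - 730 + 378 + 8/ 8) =-7/ 62172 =-0.00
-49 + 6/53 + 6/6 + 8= -2114/53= -39.89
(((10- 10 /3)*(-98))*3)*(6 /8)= -1470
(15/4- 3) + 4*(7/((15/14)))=26.88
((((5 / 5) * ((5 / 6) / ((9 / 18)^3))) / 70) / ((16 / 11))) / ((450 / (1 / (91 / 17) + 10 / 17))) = 0.00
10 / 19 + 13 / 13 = 29 / 19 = 1.53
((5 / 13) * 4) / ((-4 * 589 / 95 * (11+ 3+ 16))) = -5 / 2418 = -0.00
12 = 12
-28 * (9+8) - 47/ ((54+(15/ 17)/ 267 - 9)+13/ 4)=-476.97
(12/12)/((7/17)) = 17/7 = 2.43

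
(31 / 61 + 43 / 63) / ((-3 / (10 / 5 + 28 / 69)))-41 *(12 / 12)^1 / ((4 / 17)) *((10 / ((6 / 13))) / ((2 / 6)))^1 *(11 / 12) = -132159454141 / 12728016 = -10383.35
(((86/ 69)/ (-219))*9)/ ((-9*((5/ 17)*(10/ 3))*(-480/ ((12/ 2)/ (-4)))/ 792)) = 24123/ 1679000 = 0.01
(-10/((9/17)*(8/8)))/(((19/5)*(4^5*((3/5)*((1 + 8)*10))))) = -425/4727808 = -0.00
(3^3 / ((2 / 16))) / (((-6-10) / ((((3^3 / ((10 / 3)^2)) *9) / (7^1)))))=-59049 / 1400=-42.18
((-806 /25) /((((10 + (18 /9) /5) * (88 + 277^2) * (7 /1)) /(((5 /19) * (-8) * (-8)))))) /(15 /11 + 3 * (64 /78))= -10912 /429885659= -0.00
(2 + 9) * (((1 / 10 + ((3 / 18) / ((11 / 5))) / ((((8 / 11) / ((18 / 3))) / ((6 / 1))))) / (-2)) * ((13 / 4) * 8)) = -11011 / 20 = -550.55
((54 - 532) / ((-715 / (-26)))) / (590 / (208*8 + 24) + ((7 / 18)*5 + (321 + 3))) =-7261776 / 136319095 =-0.05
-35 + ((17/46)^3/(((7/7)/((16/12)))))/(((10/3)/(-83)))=-8924679/243340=-36.68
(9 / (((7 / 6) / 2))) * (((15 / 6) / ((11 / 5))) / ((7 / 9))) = 12150 / 539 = 22.54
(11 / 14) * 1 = 11 / 14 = 0.79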